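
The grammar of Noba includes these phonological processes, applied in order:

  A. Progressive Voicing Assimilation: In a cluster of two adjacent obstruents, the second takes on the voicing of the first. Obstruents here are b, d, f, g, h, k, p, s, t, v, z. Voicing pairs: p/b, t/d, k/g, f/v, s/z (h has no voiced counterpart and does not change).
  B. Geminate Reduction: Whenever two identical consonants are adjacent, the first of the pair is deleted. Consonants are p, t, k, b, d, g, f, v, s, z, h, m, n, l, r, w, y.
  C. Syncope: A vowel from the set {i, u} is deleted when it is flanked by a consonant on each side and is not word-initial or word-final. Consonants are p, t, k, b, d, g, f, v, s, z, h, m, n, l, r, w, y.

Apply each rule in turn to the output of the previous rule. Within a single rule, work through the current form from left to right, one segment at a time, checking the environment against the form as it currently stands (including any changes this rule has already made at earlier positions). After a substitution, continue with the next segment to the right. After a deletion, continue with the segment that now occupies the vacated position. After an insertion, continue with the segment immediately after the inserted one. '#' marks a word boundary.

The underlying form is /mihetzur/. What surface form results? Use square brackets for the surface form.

A Progressive Voicing Assimilation: [mihetzur] → [mihetsur]
B Geminate Reduction: no change — [mihetsur]
C Syncope: [mihetsur] → [mhetsr]

[mhetsr]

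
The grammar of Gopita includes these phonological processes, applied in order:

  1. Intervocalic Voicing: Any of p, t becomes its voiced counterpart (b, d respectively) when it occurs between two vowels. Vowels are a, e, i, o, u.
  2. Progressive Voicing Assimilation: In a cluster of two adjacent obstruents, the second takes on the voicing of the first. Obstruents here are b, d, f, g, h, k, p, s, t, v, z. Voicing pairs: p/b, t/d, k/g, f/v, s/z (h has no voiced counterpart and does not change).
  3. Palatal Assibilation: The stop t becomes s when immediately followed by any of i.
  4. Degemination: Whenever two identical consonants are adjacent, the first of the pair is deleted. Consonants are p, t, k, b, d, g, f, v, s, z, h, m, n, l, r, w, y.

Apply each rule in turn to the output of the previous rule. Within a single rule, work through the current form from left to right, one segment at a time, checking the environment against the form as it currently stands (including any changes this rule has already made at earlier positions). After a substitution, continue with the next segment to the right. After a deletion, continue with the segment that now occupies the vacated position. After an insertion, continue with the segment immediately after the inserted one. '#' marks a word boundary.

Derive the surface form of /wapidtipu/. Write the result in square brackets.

1 Intervocalic Voicing: [wapidtipu] → [wabidtibu]
2 Progressive Voicing Assimilation: [wabidtibu] → [wabiddibu]
3 Palatal Assibilation: no change — [wabiddibu]
4 Degemination: [wabiddibu] → [wabidibu]

[wabidibu]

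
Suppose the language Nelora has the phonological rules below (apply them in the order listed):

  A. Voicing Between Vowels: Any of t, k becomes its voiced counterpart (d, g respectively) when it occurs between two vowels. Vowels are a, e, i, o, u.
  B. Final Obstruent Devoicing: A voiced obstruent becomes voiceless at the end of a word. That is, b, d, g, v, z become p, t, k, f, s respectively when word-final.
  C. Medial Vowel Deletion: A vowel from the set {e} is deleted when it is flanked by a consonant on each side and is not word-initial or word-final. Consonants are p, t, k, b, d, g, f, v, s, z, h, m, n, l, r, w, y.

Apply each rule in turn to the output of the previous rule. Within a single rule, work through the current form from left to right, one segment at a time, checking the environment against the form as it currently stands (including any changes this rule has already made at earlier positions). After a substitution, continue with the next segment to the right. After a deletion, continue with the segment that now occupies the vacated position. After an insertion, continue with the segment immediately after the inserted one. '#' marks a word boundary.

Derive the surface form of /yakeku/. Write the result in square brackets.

[yaggu]

A Voicing Between Vowels: [yakeku] → [yagegu]
B Final Obstruent Devoicing: no change — [yagegu]
C Medial Vowel Deletion: [yagegu] → [yaggu]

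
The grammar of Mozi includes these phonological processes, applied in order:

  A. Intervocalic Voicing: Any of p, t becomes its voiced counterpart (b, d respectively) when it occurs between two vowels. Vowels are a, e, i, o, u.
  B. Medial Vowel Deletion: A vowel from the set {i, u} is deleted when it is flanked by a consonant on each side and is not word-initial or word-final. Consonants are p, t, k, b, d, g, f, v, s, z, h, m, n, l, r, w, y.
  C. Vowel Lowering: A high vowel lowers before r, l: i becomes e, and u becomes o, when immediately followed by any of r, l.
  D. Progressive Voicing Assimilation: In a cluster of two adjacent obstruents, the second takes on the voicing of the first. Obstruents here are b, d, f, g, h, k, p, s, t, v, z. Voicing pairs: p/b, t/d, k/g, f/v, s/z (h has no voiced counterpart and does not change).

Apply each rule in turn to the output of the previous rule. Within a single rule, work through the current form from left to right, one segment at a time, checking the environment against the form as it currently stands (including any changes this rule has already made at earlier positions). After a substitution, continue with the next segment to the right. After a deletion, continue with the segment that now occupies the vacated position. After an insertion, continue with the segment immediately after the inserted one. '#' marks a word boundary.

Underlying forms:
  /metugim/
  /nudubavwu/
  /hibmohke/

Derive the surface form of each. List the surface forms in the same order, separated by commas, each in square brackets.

/metugim/:
  A Intervocalic Voicing: [metugim] → [medugim]
  B Medial Vowel Deletion: [medugim] → [medgm]
  C Vowel Lowering: no change — [medgm]
  D Progressive Voicing Assimilation: no change — [medgm]
/nudubavwu/:
  A Intervocalic Voicing: no change — [nudubavwu]
  B Medial Vowel Deletion: [nudubavwu] → [ndbavwu]
  C Vowel Lowering: no change — [ndbavwu]
  D Progressive Voicing Assimilation: no change — [ndbavwu]
/hibmohke/:
  A Intervocalic Voicing: no change — [hibmohke]
  B Medial Vowel Deletion: [hibmohke] → [hbmohke]
  C Vowel Lowering: no change — [hbmohke]
  D Progressive Voicing Assimilation: [hbmohke] → [hpmohke]

[medgm], [ndbavwu], [hpmohke]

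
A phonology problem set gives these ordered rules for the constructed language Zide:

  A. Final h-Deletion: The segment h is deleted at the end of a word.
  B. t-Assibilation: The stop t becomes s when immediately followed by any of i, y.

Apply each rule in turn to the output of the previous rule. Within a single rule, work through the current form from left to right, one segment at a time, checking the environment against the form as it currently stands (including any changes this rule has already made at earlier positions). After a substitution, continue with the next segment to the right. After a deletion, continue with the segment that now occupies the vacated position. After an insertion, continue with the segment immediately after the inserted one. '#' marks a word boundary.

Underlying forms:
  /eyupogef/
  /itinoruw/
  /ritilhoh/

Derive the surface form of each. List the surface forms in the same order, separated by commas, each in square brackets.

[eyupogef], [isinoruw], [risilho]

/eyupogef/:
  A Final h-Deletion: no change — [eyupogef]
  B t-Assibilation: no change — [eyupogef]
/itinoruw/:
  A Final h-Deletion: no change — [itinoruw]
  B t-Assibilation: [itinoruw] → [isinoruw]
/ritilhoh/:
  A Final h-Deletion: [ritilhoh] → [ritilho]
  B t-Assibilation: [ritilho] → [risilho]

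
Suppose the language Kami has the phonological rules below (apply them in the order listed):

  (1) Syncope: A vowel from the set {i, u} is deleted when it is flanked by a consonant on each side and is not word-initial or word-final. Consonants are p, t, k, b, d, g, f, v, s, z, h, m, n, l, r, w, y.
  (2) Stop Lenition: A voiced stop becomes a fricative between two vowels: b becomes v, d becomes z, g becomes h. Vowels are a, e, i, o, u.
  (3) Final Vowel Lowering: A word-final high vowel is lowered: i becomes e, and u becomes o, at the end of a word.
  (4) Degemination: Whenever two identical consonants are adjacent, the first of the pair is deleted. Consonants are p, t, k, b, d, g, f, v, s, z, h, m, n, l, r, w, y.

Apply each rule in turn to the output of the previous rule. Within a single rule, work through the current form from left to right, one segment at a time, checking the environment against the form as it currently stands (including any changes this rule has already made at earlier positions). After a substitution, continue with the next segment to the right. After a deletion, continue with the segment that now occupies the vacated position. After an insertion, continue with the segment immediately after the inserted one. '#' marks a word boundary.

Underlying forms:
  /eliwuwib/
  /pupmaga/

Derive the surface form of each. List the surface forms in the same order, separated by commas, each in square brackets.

/eliwuwib/:
  (1) Syncope: [eliwuwib] → [elwwb]
  (2) Stop Lenition: no change — [elwwb]
  (3) Final Vowel Lowering: no change — [elwwb]
  (4) Degemination: [elwwb] → [elwb]
/pupmaga/:
  (1) Syncope: [pupmaga] → [ppmaga]
  (2) Stop Lenition: [ppmaga] → [ppmaha]
  (3) Final Vowel Lowering: no change — [ppmaha]
  (4) Degemination: [ppmaha] → [pmaha]

[elwb], [pmaha]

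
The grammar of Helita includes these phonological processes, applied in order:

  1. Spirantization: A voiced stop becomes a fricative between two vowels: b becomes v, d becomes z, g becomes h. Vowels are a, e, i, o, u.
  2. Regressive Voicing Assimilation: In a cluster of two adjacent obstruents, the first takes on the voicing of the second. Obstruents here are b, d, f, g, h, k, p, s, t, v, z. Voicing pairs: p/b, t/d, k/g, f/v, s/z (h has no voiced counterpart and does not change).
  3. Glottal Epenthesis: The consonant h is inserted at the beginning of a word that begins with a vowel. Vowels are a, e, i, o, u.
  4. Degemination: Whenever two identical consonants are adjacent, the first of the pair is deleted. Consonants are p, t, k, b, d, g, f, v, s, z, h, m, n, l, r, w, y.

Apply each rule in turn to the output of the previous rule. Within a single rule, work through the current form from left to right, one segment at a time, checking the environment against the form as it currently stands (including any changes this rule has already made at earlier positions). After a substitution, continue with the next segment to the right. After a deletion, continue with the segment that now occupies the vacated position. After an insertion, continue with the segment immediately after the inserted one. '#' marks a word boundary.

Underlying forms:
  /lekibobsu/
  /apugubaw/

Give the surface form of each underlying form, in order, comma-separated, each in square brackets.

/lekibobsu/:
  1 Spirantization: [lekibobsu] → [lekivobsu]
  2 Regressive Voicing Assimilation: [lekivobsu] → [lekivopsu]
  3 Glottal Epenthesis: no change — [lekivopsu]
  4 Degemination: no change — [lekivopsu]
/apugubaw/:
  1 Spirantization: [apugubaw] → [apuhuvaw]
  2 Regressive Voicing Assimilation: no change — [apuhuvaw]
  3 Glottal Epenthesis: [apuhuvaw] → [hapuhuvaw]
  4 Degemination: no change — [hapuhuvaw]

[lekivopsu], [hapuhuvaw]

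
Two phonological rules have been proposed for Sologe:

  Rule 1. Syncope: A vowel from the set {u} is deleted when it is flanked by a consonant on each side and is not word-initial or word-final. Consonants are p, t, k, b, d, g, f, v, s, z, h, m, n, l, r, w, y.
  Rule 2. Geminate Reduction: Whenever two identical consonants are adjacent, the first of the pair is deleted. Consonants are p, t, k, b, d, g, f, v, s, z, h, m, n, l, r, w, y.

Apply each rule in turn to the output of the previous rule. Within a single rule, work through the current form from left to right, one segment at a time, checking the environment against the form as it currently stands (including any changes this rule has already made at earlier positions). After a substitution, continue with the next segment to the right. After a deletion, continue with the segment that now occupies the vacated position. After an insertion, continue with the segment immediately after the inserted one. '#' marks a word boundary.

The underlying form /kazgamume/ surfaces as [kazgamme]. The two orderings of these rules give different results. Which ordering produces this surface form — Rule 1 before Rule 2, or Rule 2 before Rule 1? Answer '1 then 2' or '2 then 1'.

2 then 1

Order 1 then 2:
  1 Syncope: [kazgamume] → [kazgamme]
  2 Geminate Reduction: [kazgamme] → [kazgame]
  result: [kazgame]
Order 2 then 1:
  2 Geminate Reduction: no change — [kazgamume]
  1 Syncope: [kazgamume] → [kazgamme]
  result: [kazgamme]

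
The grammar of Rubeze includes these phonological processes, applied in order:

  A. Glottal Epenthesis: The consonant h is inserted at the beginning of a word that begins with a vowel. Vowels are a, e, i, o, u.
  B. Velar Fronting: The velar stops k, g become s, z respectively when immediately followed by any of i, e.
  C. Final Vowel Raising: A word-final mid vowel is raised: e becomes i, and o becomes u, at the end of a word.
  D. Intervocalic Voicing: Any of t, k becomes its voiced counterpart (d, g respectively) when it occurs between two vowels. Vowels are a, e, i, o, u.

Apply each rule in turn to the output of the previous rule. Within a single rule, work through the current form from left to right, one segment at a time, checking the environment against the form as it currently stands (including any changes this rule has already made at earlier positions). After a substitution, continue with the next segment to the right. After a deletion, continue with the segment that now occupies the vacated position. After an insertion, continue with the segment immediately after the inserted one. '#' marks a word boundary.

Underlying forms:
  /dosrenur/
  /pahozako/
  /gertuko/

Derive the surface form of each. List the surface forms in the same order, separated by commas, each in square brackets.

/dosrenur/:
  A Glottal Epenthesis: no change — [dosrenur]
  B Velar Fronting: no change — [dosrenur]
  C Final Vowel Raising: no change — [dosrenur]
  D Intervocalic Voicing: no change — [dosrenur]
/pahozako/:
  A Glottal Epenthesis: no change — [pahozako]
  B Velar Fronting: no change — [pahozako]
  C Final Vowel Raising: [pahozako] → [pahozaku]
  D Intervocalic Voicing: [pahozaku] → [pahozagu]
/gertuko/:
  A Glottal Epenthesis: no change — [gertuko]
  B Velar Fronting: [gertuko] → [zertuko]
  C Final Vowel Raising: [zertuko] → [zertuku]
  D Intervocalic Voicing: [zertuku] → [zertugu]

[dosrenur], [pahozagu], [zertugu]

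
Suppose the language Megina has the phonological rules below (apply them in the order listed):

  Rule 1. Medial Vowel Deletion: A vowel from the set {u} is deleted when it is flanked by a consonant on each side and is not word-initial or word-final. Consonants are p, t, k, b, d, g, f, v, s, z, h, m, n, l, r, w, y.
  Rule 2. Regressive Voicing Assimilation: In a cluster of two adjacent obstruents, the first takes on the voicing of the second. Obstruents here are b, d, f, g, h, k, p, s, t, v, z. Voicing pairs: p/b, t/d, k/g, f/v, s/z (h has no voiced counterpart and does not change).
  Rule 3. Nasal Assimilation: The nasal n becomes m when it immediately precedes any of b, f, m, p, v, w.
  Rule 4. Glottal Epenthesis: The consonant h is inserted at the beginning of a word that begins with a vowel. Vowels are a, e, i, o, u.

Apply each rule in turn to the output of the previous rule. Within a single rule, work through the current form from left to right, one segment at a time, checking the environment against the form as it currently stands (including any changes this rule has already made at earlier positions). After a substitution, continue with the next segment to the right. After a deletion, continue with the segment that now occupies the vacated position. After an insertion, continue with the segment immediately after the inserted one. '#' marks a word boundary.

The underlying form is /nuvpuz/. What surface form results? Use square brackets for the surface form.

Rule 1 Medial Vowel Deletion: [nuvpuz] → [nvpz]
Rule 2 Regressive Voicing Assimilation: [nvpz] → [nfbz]
Rule 3 Nasal Assimilation: [nfbz] → [mfbz]
Rule 4 Glottal Epenthesis: no change — [mfbz]

[mfbz]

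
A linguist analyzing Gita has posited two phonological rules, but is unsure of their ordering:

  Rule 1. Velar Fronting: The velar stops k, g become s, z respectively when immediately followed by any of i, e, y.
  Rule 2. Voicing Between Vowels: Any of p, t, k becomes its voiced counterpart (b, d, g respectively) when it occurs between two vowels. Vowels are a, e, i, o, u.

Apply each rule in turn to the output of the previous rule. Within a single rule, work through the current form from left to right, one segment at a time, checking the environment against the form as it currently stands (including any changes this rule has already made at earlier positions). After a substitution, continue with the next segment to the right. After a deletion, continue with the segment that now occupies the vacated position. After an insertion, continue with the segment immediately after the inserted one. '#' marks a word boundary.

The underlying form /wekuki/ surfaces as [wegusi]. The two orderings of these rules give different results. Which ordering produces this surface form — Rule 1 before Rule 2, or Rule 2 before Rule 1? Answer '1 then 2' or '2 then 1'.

Order 1 then 2:
  1 Velar Fronting: [wekuki] → [wekusi]
  2 Voicing Between Vowels: [wekusi] → [wegusi]
  result: [wegusi]
Order 2 then 1:
  2 Voicing Between Vowels: [wekuki] → [wegugi]
  1 Velar Fronting: [wegugi] → [weguzi]
  result: [weguzi]

1 then 2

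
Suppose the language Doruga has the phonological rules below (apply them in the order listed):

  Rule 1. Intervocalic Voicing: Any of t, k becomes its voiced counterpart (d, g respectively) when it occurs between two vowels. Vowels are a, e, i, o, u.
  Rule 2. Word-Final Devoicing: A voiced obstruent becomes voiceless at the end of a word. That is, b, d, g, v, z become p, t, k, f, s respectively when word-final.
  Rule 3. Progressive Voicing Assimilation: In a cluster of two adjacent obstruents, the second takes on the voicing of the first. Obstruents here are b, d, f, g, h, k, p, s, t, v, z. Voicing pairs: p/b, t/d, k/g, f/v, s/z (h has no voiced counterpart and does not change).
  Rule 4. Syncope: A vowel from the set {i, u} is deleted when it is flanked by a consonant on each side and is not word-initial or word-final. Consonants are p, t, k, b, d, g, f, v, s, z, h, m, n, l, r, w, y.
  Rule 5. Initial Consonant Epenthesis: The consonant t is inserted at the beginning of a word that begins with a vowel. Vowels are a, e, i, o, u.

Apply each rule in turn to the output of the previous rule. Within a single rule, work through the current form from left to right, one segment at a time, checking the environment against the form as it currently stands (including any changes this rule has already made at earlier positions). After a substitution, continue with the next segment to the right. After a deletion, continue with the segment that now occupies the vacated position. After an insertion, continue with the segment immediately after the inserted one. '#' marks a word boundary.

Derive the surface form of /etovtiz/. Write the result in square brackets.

Rule 1 Intervocalic Voicing: [etovtiz] → [edovtiz]
Rule 2 Word-Final Devoicing: [edovtiz] → [edovtis]
Rule 3 Progressive Voicing Assimilation: [edovtis] → [edovdis]
Rule 4 Syncope: [edovdis] → [edovds]
Rule 5 Initial Consonant Epenthesis: [edovds] → [tedovds]

[tedovds]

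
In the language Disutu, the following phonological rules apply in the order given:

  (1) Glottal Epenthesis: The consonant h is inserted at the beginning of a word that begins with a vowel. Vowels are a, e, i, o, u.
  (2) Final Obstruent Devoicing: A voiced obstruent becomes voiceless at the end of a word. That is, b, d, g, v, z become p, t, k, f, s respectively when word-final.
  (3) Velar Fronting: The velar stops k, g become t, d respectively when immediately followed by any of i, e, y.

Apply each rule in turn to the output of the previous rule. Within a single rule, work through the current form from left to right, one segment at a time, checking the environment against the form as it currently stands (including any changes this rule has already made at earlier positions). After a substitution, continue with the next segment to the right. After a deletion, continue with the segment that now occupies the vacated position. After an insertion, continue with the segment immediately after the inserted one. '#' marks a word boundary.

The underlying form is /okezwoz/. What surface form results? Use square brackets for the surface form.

[hotezwos]

(1) Glottal Epenthesis: [okezwoz] → [hokezwoz]
(2) Final Obstruent Devoicing: [hokezwoz] → [hokezwos]
(3) Velar Fronting: [hokezwos] → [hotezwos]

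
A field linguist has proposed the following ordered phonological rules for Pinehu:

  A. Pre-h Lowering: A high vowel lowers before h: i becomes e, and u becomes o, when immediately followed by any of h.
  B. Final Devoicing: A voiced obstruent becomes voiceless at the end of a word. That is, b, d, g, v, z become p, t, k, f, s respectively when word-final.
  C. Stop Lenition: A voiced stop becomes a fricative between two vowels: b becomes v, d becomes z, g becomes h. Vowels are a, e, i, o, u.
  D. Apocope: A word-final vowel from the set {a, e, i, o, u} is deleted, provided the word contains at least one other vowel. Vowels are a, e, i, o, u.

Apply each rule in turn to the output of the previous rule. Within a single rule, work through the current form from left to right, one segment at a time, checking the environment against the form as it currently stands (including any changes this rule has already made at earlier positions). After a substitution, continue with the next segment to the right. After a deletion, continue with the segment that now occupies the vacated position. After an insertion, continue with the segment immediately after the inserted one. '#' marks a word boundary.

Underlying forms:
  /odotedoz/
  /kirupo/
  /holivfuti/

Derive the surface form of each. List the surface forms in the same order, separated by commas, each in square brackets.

[ozotezos], [kirup], [holivfut]

/odotedoz/:
  A Pre-h Lowering: no change — [odotedoz]
  B Final Devoicing: [odotedoz] → [odotedos]
  C Stop Lenition: [odotedos] → [ozotezos]
  D Apocope: no change — [ozotezos]
/kirupo/:
  A Pre-h Lowering: no change — [kirupo]
  B Final Devoicing: no change — [kirupo]
  C Stop Lenition: no change — [kirupo]
  D Apocope: [kirupo] → [kirup]
/holivfuti/:
  A Pre-h Lowering: no change — [holivfuti]
  B Final Devoicing: no change — [holivfuti]
  C Stop Lenition: no change — [holivfuti]
  D Apocope: [holivfuti] → [holivfut]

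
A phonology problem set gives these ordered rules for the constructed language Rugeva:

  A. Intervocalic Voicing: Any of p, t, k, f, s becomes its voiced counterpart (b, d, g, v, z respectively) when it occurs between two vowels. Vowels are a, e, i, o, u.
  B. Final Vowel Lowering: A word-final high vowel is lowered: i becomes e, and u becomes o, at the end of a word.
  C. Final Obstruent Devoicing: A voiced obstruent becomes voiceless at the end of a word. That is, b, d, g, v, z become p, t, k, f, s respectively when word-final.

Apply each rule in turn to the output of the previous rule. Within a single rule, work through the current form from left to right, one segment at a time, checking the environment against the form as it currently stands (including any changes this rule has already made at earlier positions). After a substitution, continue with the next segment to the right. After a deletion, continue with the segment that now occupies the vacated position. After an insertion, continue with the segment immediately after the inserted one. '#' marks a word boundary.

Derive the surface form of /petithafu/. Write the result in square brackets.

A Intervocalic Voicing: [petithafu] → [pedithavu]
B Final Vowel Lowering: [pedithavu] → [pedithavo]
C Final Obstruent Devoicing: no change — [pedithavo]

[pedithavo]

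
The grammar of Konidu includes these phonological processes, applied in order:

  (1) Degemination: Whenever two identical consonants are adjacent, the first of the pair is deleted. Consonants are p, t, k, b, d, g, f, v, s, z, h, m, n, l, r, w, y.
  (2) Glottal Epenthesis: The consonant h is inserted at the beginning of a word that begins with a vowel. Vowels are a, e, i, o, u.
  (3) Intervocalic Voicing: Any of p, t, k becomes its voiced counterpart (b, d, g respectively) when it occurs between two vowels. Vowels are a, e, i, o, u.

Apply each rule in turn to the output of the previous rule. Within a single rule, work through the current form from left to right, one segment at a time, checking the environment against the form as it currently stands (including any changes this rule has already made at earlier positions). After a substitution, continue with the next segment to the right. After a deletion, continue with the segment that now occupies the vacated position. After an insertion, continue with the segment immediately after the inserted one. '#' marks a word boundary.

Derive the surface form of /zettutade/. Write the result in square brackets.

(1) Degemination: [zettutade] → [zetutade]
(2) Glottal Epenthesis: no change — [zetutade]
(3) Intervocalic Voicing: [zetutade] → [zedudade]

[zedudade]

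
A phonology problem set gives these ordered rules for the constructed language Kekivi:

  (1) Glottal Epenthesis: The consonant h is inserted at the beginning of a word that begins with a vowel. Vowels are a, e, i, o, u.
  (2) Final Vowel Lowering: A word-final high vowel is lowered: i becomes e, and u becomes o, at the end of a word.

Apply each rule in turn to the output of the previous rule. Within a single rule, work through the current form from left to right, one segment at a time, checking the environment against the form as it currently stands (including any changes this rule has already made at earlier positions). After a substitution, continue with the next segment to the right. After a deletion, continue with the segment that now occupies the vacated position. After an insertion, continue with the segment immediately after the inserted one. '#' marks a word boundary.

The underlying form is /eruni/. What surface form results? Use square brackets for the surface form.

(1) Glottal Epenthesis: [eruni] → [heruni]
(2) Final Vowel Lowering: [heruni] → [herune]

[herune]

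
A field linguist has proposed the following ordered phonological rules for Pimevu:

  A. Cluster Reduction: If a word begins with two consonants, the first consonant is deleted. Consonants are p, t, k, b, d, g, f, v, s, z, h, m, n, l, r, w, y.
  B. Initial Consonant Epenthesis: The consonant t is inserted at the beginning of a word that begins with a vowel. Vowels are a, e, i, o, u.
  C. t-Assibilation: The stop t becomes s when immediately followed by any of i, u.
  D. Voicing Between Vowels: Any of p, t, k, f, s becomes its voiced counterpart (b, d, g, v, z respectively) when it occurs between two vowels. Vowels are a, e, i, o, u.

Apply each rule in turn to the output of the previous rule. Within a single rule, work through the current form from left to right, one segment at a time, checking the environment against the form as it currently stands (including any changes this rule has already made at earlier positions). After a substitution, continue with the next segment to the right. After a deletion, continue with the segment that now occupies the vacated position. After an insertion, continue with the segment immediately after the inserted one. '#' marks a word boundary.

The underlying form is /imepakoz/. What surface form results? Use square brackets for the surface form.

[simebagoz]

A Cluster Reduction: no change — [imepakoz]
B Initial Consonant Epenthesis: [imepakoz] → [timepakoz]
C t-Assibilation: [timepakoz] → [simepakoz]
D Voicing Between Vowels: [simepakoz] → [simebagoz]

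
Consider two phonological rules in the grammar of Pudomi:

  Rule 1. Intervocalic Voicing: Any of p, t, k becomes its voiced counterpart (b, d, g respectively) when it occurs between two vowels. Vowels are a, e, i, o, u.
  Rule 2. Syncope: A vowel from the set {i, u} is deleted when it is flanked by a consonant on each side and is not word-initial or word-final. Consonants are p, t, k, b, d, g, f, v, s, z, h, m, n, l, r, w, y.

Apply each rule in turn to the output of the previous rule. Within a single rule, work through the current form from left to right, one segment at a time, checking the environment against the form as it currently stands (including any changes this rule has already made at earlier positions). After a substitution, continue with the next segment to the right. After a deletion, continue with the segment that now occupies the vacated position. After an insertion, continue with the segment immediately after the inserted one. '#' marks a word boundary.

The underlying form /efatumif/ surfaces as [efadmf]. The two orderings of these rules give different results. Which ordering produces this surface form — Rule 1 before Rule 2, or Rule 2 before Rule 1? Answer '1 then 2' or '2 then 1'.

1 then 2

Order 1 then 2:
  1 Intervocalic Voicing: [efatumif] → [efadumif]
  2 Syncope: [efadumif] → [efadmf]
  result: [efadmf]
Order 2 then 1:
  2 Syncope: [efatumif] → [efatmf]
  1 Intervocalic Voicing: no change — [efatmf]
  result: [efatmf]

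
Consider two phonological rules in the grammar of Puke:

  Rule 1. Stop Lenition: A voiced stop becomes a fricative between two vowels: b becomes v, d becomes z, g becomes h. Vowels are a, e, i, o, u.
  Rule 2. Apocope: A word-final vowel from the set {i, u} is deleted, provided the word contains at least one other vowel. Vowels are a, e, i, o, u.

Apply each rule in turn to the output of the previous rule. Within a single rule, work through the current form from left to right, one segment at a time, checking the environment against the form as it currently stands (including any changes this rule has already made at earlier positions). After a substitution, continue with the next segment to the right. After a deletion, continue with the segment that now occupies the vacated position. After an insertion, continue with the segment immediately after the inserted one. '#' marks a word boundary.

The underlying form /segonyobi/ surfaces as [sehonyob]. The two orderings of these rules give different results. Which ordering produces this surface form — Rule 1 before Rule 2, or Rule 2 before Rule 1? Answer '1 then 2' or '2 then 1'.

2 then 1

Order 1 then 2:
  1 Stop Lenition: [segonyobi] → [sehonyovi]
  2 Apocope: [sehonyovi] → [sehonyov]
  result: [sehonyov]
Order 2 then 1:
  2 Apocope: [segonyobi] → [segonyob]
  1 Stop Lenition: [segonyob] → [sehonyob]
  result: [sehonyob]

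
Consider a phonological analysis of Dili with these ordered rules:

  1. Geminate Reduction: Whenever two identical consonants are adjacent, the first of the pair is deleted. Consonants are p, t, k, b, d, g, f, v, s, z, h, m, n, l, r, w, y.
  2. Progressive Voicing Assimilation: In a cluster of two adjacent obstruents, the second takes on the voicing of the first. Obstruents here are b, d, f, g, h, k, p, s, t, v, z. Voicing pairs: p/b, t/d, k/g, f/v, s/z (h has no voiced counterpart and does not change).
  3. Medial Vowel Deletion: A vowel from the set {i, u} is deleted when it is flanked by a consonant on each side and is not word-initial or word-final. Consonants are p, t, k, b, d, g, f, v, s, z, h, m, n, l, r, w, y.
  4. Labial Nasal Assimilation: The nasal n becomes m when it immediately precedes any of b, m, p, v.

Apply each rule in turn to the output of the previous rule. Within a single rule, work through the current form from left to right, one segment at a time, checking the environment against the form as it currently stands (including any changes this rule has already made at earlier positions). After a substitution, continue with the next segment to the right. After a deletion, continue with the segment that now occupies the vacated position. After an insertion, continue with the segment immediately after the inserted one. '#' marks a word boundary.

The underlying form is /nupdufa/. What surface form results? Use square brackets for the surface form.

1 Geminate Reduction: no change — [nupdufa]
2 Progressive Voicing Assimilation: [nupdufa] → [nuptufa]
3 Medial Vowel Deletion: [nuptufa] → [nptfa]
4 Labial Nasal Assimilation: [nptfa] → [mptfa]

[mptfa]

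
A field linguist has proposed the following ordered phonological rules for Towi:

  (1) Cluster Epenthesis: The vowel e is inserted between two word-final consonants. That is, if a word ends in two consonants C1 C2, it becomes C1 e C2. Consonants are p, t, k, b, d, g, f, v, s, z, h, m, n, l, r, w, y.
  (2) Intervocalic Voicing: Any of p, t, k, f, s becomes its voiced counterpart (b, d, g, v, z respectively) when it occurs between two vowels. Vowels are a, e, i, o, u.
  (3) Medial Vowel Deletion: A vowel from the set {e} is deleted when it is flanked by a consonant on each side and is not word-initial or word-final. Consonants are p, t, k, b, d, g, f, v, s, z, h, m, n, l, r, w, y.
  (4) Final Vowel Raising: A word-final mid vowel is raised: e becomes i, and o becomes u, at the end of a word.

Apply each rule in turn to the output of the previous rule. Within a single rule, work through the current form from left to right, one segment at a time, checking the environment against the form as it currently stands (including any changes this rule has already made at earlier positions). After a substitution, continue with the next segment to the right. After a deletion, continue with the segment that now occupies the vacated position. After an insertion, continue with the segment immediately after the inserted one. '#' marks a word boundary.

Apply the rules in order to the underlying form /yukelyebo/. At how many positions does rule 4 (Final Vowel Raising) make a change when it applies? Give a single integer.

1

(1) Cluster Epenthesis: no change — [yukelyebo]
(2) Intervocalic Voicing: [yukelyebo] → [yugelyebo]
(3) Medial Vowel Deletion: [yugelyebo] → [yuglybo]
(4) Final Vowel Raising: [yuglybo] → [yuglybu]
Rule 4 changed 1 position(s).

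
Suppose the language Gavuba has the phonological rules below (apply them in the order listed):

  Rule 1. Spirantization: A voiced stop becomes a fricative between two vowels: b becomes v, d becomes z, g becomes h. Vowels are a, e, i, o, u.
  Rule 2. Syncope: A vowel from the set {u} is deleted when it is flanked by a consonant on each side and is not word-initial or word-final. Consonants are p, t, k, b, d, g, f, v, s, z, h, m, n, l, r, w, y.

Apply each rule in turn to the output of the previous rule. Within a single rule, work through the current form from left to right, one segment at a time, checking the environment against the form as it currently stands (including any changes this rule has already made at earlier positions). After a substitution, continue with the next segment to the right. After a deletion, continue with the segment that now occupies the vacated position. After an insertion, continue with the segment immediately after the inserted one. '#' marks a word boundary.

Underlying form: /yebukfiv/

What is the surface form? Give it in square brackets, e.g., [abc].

[yevkfiv]

Rule 1 Spirantization: [yebukfiv] → [yevukfiv]
Rule 2 Syncope: [yevukfiv] → [yevkfiv]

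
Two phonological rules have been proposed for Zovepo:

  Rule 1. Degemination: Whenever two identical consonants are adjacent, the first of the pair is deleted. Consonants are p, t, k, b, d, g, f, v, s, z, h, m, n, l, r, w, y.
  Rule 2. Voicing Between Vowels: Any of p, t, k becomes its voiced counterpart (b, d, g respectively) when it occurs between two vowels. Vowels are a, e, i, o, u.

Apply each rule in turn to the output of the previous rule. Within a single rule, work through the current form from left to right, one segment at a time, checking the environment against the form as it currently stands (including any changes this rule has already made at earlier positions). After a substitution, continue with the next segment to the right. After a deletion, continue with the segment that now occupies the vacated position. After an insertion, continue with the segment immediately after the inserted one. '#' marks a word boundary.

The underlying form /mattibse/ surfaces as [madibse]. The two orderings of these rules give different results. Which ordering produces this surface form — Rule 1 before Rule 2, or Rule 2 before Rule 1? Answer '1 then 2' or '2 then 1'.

1 then 2

Order 1 then 2:
  1 Degemination: [mattibse] → [matibse]
  2 Voicing Between Vowels: [matibse] → [madibse]
  result: [madibse]
Order 2 then 1:
  2 Voicing Between Vowels: no change — [mattibse]
  1 Degemination: [mattibse] → [matibse]
  result: [matibse]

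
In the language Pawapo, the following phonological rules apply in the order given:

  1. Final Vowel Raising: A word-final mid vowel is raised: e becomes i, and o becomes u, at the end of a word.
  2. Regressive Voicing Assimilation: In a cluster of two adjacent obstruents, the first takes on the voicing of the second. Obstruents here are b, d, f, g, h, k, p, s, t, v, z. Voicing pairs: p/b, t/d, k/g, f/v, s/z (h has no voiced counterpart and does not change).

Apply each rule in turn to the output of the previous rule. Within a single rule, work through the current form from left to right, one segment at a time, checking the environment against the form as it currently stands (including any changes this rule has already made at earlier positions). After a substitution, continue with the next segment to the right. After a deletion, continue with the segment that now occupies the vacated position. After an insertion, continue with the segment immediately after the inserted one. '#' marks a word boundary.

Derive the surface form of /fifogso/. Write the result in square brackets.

1 Final Vowel Raising: [fifogso] → [fifogsu]
2 Regressive Voicing Assimilation: [fifogsu] → [fifoksu]

[fifoksu]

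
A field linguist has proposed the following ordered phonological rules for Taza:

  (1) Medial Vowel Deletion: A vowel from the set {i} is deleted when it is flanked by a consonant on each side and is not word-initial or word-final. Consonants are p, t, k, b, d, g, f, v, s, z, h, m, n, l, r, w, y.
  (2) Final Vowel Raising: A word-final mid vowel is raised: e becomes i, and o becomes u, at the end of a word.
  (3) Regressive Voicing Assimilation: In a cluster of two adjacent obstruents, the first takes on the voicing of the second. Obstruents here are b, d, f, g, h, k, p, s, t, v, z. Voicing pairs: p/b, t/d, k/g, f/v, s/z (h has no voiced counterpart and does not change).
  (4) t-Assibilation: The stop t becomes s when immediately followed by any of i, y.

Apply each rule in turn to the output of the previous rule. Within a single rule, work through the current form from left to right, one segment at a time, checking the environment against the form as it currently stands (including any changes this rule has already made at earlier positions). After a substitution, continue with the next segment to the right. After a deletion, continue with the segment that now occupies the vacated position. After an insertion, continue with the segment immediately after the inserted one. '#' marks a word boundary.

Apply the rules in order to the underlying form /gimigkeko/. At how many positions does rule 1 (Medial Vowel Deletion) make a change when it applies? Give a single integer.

(1) Medial Vowel Deletion: [gimigkeko] → [gmgkeko]
(2) Final Vowel Raising: [gmgkeko] → [gmgkeku]
(3) Regressive Voicing Assimilation: [gmgkeku] → [gmkkeku]
(4) t-Assibilation: no change — [gmkkeku]
Rule 1 changed 2 position(s).

2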